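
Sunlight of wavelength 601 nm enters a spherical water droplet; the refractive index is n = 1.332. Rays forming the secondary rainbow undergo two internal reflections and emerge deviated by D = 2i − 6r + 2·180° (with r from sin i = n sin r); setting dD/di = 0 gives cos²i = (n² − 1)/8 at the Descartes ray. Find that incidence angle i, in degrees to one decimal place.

71.9°

cos²i = (1.332² − 1)/8 = (1.77422 − 1)/8 = 0.09678.
cos i = 0.31109, so i = 71.875°.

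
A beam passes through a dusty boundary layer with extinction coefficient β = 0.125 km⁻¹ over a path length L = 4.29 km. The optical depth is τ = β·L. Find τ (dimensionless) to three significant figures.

0.536

τ = β·L = 0.125 × 4.29 = 0.5363.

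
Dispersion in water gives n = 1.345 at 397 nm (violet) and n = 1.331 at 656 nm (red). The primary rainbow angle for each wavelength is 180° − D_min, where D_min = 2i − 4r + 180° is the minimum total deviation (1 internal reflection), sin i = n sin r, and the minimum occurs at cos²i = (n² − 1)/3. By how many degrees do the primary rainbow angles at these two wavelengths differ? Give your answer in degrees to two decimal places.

At 397 nm (n = 1.345): cos²i = 0.26967 → i = 58.715°, r = 39.448°, D_min = 139.635°, rainbow angle = 40.365°.
At 656 nm (n = 1.331): cos²i = 0.25719 → i = 59.527°, r = 40.356°, D_min = 137.630°, rainbow angle = 42.370°.
Angular width = |40.365° − 42.370°| = 2.005°.

2.01°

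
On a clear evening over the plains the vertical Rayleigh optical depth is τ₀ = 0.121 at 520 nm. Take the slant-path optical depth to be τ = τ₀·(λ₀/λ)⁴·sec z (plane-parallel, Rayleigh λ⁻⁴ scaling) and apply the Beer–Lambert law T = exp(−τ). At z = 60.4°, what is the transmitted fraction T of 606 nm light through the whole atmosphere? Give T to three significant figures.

sec 60.4° = 2.0245.
τ = 0.121 × (520/606)⁴ × 2.0245 = 0.121 × 0.5422 × 2.0245 = 0.1328.
T = exp(−0.1328) = 0.8756.

0.876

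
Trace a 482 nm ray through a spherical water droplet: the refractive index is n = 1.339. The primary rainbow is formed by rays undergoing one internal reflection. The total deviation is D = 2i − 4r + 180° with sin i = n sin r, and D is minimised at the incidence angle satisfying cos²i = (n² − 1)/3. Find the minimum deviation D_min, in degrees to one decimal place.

cos²i = (1.79292 − 1)/3 = 0.26431; i = arccos(0.51411) = 59.062°.
sin r = sin 59.062°/1.339 = 0.64057; r = 39.834°.
D_min = 2·59.062° − 4·39.834° + 180° = 138.786°.

138.8°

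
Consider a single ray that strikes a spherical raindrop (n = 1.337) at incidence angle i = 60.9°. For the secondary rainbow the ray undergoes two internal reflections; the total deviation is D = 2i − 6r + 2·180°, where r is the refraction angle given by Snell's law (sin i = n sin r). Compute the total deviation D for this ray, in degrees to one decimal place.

sin r = sin 60.9° / 1.337 = 0.8738/1.337 = 0.6535; r = 40.81°.
D = 2·60.9° − 6·40.81° + 2·180° = 121.80° − 244.85° + 360° = 236.95°.

236.9°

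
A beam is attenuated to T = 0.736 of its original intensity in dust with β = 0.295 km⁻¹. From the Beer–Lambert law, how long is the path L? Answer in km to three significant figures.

1.04 km

Beer–Lambert: T = exp(−βL) ⇒ L = −ln(T)/β = −ln(0.736)/0.295 = 0.3065/0.295 = 1.039 km.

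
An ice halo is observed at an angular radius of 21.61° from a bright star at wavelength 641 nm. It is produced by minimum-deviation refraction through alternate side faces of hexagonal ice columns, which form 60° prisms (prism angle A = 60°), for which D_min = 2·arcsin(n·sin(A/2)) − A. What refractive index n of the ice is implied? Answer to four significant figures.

1.307

Rearranging: n = sin((D_min + A)/2) / sin(A/2).
(D_min + A)/2 = (21.61° + 60°)/2 = 40.805°.
n = sin 40.805° / sin 30° = 0.6535 / 0.5000 = 1.3070.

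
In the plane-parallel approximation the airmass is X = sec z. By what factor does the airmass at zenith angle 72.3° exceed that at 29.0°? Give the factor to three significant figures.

2.88

X(72.3°)/X(29.0°) = sec 72.3° / sec 29.0° = cos 29.0° / cos 72.3° = 0.8746/0.3040 = 2.8767.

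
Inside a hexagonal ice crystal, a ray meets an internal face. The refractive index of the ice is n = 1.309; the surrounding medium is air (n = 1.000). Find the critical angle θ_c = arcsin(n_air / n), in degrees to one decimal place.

49.8°

sin θ_c = n_air / n = 1.000 / 1.309 = 0.7639.
θ_c = arcsin(0.7639) = 49.81°.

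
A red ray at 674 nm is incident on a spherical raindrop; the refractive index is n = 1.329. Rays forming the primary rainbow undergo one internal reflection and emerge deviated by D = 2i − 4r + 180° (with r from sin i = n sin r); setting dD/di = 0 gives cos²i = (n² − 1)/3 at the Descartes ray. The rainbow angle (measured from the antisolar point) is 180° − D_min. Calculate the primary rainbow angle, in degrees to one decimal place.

42.7°

cos²i = (1.76624 − 1)/3 = 0.25541; i = arccos(0.50538) = 59.643°.
sin r = sin 59.643°/1.329 = 0.64928; r = 40.487°.
D_min = 2·59.643° − 4·40.487° + 180° = 137.337°.
Rainbow angle = 180° − D_min = 42.663°.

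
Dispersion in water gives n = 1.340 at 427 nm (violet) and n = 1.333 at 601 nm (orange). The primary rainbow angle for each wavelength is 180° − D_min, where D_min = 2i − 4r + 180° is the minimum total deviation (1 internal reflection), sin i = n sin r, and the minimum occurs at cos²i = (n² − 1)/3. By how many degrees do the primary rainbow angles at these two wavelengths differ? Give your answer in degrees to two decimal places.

At 427 nm (n = 1.340): cos²i = 0.26520 → i = 59.004°, r = 39.770°, D_min = 138.929°, rainbow angle = 41.071°.
At 601 nm (n = 1.333): cos²i = 0.25896 → i = 59.410°, r = 40.225°, D_min = 137.922°, rainbow angle = 42.078°.
Angular width = |41.071° − 42.078°| = 1.007°.

1.01°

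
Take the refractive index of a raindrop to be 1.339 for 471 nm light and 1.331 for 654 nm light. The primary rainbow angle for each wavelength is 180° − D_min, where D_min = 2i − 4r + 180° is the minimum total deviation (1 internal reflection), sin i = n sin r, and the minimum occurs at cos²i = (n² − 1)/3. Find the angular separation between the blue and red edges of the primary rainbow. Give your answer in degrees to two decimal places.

1.16°

At 471 nm (n = 1.339): cos²i = 0.26431 → i = 59.062°, r = 39.834°, D_min = 138.786°, rainbow angle = 41.214°.
At 654 nm (n = 1.331): cos²i = 0.25719 → i = 59.527°, r = 40.356°, D_min = 137.630°, rainbow angle = 42.370°.
Angular width = |41.214° − 42.370°| = 1.156°.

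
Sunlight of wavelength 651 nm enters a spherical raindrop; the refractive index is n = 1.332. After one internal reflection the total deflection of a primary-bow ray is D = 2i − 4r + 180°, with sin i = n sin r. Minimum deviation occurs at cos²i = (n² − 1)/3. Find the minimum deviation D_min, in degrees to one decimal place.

137.8°

cos²i = (1.77422 − 1)/3 = 0.25807; i = arccos(0.50801) = 59.469°.
sin r = sin 59.469°/1.332 = 0.64666; r = 40.290°.
D_min = 2·59.469° − 4·40.290° + 180° = 137.776°.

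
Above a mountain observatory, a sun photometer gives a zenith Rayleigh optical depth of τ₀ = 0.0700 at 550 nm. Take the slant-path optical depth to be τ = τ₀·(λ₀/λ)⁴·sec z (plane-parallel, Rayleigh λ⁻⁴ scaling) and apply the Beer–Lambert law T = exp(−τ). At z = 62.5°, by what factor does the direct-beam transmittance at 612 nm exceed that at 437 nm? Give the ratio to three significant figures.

Airmass: sec 62.5° = 2.1657.
τ(612 nm) = 0.0700 × (550/612)⁴ × 2.1657 = 0.0700 × 0.6523 × 2.1657 = 0.0989.
τ(437 nm) = 0.0700 × (550/437)⁴ × 2.1657 = 0.0700 × 2.5091 × 2.1657 = 0.3804.
T(612)/T(437) = exp(τ_B − τ_A) = exp(0.2815) = 1.3251.

1.33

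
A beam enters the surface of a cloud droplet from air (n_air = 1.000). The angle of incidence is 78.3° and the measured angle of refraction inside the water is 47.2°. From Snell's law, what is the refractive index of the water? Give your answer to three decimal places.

n = sin θ_i / sin θ_r = sin 78.3° / sin 47.2° = 0.9792 / 0.7337 = 1.3346.

1.335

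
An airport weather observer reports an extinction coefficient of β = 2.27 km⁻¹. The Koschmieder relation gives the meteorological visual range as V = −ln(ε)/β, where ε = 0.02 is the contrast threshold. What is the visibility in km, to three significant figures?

V = −ln(0.02) / 2.27 = 3.912 / 2.27 = 1.7234 km.

1.72 km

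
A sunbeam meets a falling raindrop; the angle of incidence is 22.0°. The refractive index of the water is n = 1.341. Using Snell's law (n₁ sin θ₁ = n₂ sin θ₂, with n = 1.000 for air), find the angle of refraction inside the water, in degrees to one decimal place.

16.2°

Snell: sin θ_r = sin θ_i / n = sin 22.0° / 1.341 = 0.3746 / 1.341 = 0.2793.
θ_r = arcsin(0.2793) = 16.22°.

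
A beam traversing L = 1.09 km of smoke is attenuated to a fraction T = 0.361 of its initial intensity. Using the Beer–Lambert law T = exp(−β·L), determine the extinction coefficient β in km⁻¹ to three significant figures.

0.935 km⁻¹

Beer–Lambert: T = exp(−βL) ⇒ β = −ln(T)/L = −ln(0.361)/1.09 = 1.0189/1.09 = 0.9347 km⁻¹.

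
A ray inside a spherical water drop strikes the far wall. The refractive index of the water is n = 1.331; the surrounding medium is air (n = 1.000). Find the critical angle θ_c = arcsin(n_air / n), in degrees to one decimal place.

48.7°

sin θ_c = n_air / n = 1.000 / 1.331 = 0.7513.
θ_c = arcsin(0.7513) = 48.70°.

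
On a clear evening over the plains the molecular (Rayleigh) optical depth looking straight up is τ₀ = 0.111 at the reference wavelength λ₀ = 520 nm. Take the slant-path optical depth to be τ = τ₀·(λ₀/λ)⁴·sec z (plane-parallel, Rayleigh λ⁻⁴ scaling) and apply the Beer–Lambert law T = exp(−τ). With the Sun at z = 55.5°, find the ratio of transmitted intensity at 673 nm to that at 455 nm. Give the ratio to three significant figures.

1.30

Airmass: sec 55.5° = 1.7655.
τ(673 nm) = 0.111 × (520/673)⁴ × 1.7655 = 0.111 × 0.3564 × 1.7655 = 0.0698.
τ(455 nm) = 0.111 × (520/455)⁴ × 1.7655 = 0.111 × 1.7060 × 1.7655 = 0.3343.
T(673)/T(455) = exp(τ_B − τ_A) = exp(0.2645) = 1.3027.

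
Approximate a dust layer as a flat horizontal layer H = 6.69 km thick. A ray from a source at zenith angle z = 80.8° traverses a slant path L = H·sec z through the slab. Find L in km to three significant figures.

41.8 km

sec z = 1/cos 80.8° = 6.2546.
L = 6.69 × 6.2546 = 41.844 km.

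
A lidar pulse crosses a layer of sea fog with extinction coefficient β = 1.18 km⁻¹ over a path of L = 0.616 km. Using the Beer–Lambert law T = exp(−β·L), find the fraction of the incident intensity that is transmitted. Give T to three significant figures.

0.483

τ = β·L = 1.18 × 0.616 = 0.7269.
T = exp(−0.7269) = 0.4834.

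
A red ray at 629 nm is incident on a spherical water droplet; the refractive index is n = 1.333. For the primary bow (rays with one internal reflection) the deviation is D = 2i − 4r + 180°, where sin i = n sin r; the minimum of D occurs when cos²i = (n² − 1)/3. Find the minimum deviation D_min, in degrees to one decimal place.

cos²i = (1.77689 − 1)/3 = 0.25896; i = arccos(0.50888) = 59.410°.
sin r = sin 59.410°/1.333 = 0.64579; r = 40.225°.
D_min = 2·59.410° − 4·40.225° + 180° = 137.922°.

137.9°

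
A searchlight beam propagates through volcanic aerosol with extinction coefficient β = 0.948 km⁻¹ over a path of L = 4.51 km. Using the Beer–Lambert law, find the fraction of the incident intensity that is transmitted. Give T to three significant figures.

τ = β·L = 0.948 × 4.51 = 4.2755.
T = exp(−4.2755) = 0.0139.

0.0139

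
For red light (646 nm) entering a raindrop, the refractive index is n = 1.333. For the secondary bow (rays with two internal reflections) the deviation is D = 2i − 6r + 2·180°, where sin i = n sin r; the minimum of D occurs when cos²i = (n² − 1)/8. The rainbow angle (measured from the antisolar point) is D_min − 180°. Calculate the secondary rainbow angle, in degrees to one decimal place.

cos²i = (1.77689 − 1)/8 = 0.09711; i = arccos(0.31163) = 71.843°.
sin r = sin 71.843°/1.333 = 0.71283; r = 45.466°.
D_min = 2·71.843° − 6·45.466° + 360° = 230.891°.
Rainbow angle = D_min − 180° = 50.891°.

50.9°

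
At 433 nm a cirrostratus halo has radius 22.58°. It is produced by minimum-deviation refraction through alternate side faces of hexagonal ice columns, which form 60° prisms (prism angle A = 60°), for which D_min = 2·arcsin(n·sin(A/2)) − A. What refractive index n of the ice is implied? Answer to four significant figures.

Rearranging: n = sin((D_min + A)/2) / sin(A/2).
(D_min + A)/2 = (22.58° + 60°)/2 = 41.290°.
n = sin 41.290° / sin 30° = 0.6599 / 0.5000 = 1.3197.

1.320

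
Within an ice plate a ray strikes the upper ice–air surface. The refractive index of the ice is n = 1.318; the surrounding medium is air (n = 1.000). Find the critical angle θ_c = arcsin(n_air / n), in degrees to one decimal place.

sin θ_c = n_air / n = 1.000 / 1.318 = 0.7587.
θ_c = arcsin(0.7587) = 49.35°.

49.4°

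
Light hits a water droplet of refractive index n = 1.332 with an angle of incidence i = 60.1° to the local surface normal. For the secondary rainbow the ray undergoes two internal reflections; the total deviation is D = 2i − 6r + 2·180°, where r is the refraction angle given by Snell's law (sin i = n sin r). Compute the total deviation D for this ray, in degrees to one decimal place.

sin r = sin 60.1° / 1.332 = 0.8669/1.332 = 0.6508; r = 40.60°.
D = 2·60.1° − 6·40.60° + 2·180° = 120.20° − 243.62° + 360° = 236.58°.

236.6°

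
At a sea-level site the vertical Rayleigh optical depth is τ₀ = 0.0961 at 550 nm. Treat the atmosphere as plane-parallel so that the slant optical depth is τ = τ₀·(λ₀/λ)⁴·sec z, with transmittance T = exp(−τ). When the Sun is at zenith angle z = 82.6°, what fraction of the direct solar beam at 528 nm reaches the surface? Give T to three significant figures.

0.415

sec 82.6° = 7.7642.
τ = 0.0961 × (550/528)⁴ × 7.7642 = 0.0961 × 1.1774 × 7.7642 = 0.8785.
T = exp(−0.8785) = 0.4154.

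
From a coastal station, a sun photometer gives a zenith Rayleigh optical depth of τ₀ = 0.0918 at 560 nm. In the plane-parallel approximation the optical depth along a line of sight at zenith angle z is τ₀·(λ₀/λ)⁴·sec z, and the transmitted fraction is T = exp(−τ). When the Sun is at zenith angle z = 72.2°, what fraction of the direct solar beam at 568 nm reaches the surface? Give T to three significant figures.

sec 72.2° = 3.2712.
τ = 0.0918 × (560/568)⁴ × 3.2712 = 0.0918 × 0.9448 × 3.2712 = 0.2837.
T = exp(−0.2837) = 0.7530.

0.753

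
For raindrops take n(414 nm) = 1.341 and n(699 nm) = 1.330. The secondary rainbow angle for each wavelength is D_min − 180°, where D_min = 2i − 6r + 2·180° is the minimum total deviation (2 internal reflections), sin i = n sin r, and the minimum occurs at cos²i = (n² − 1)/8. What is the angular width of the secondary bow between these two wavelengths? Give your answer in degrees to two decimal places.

2.86°

At 414 nm (n = 1.341): cos²i = 0.09979 → i = 71.586°, r = 45.034°, D_min = 232.966°, rainbow angle = 52.966°.
At 699 nm (n = 1.330): cos²i = 0.09611 → i = 71.940°, r = 45.630°, D_min = 230.101°, rainbow angle = 50.101°.
Angular width = |52.966° − 50.101°| = 2.865°.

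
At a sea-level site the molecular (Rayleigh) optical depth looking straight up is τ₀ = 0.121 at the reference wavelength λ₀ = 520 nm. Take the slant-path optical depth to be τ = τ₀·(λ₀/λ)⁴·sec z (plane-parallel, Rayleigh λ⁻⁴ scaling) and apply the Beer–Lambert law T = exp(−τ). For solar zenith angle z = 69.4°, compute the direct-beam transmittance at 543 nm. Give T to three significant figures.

0.749

sec 69.4° = 2.8422.
τ = 0.121 × (520/543)⁴ × 2.8422 = 0.121 × 0.8410 × 2.8422 = 0.2892.
T = exp(−0.2892) = 0.7488.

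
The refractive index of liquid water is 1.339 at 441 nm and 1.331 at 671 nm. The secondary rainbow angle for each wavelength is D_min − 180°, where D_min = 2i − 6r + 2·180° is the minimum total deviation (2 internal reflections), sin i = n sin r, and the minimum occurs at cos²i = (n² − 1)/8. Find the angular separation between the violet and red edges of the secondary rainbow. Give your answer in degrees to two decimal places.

2.09°

At 441 nm (n = 1.339): cos²i = 0.09912 → i = 71.650°, r = 45.141°, D_min = 232.451°, rainbow angle = 52.451°.
At 671 nm (n = 1.331): cos²i = 0.09645 → i = 71.907°, r = 45.575°, D_min = 230.365°, rainbow angle = 50.365°.
Angular width = |52.451° − 50.365°| = 2.086°.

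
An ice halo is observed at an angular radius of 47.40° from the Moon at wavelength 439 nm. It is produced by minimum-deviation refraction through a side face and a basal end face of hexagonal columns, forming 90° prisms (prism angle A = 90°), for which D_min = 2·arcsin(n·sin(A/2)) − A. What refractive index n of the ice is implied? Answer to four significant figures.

Rearranging: n = sin((D_min + A)/2) / sin(A/2).
(D_min + A)/2 = (47.40° + 90°)/2 = 68.700°.
n = sin 68.700° / sin 45° = 0.9317 / 0.7071 = 1.3176.

1.318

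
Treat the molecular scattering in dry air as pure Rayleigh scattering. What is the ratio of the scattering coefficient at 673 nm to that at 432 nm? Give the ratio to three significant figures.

Rayleigh scattering ∝ λ⁻⁴, so the ratio of coefficients is the inverse fourth power of the wavelength ratio.
σ(673)/σ(432) = (432/673)⁴ = (0.6419)⁴ = 0.1698.

0.170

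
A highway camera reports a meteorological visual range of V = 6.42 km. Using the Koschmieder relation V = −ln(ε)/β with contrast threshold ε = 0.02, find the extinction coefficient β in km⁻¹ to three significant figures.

0.609 km⁻¹

β = −ln(0.02) / V = 3.912 / 6.42 = 0.6093 km⁻¹.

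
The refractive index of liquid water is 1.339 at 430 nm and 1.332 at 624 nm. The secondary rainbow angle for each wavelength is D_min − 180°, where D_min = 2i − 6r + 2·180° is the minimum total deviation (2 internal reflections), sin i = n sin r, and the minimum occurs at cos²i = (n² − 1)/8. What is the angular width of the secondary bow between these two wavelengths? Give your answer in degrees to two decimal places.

1.82°

At 430 nm (n = 1.339): cos²i = 0.09912 → i = 71.650°, r = 45.141°, D_min = 232.451°, rainbow angle = 52.451°.
At 624 nm (n = 1.332): cos²i = 0.09678 → i = 71.875°, r = 45.520°, D_min = 230.628°, rainbow angle = 50.628°.
Angular width = |52.451° − 50.628°| = 1.823°.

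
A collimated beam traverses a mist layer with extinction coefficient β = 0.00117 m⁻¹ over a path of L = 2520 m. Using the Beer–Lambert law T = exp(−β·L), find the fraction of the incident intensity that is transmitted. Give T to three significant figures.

τ = β·L = 0.00117 × 2520 = 2.9484.
T = exp(−2.9484) = 0.0524.

0.0524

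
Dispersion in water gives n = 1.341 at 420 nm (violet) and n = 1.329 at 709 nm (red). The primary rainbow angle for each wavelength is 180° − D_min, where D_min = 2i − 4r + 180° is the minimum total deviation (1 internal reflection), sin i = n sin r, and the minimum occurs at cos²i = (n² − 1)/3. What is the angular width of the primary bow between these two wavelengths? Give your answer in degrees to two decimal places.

At 420 nm (n = 1.341): cos²i = 0.26609 → i = 58.946°, r = 39.705°, D_min = 139.071°, rainbow angle = 40.929°.
At 709 nm (n = 1.329): cos²i = 0.25541 → i = 59.643°, r = 40.487°, D_min = 137.337°, rainbow angle = 42.663°.
Angular width = |40.929° − 42.663°| = 1.735°.

1.73°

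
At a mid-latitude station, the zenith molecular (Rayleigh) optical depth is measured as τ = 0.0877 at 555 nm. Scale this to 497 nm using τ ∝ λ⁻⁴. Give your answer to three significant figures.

τ(497 nm) = τ(555 nm) × (555/497)⁴ = 0.0877 × (1.1167)⁴ = 0.0877 × 1.5551 = 0.1364.

0.136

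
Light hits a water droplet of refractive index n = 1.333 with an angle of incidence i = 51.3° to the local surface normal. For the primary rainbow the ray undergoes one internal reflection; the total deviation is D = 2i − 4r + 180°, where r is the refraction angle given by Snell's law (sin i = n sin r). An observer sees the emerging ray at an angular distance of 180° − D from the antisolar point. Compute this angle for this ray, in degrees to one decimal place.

40.7°

sin r = sin 51.3° / 1.333 = 0.7804/1.333 = 0.5855; r = 35.84°.
D = 2·51.3° − 4·35.84° + 180° = 102.60° − 143.34° + 180° = 139.26°.
Angle from antisolar point = 180° − D = 40.74°.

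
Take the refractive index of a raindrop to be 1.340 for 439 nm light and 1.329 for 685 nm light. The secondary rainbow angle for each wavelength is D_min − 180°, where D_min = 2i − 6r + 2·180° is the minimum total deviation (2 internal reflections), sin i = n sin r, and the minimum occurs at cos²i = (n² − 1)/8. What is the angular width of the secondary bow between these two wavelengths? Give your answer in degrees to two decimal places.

At 439 nm (n = 1.340): cos²i = 0.09945 → i = 71.618°, r = 45.088°, D_min = 232.709°, rainbow angle = 52.709°.
At 685 nm (n = 1.329): cos²i = 0.09578 → i = 71.972°, r = 45.685°, D_min = 229.837°, rainbow angle = 49.837°.
Angular width = |52.709° − 49.837°| = 2.872°.

2.87°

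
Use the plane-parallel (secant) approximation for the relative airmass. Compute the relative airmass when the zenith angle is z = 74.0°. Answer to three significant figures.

X = sec z = 1/cos 74.0° = 1/0.2756 = 3.6280.

3.63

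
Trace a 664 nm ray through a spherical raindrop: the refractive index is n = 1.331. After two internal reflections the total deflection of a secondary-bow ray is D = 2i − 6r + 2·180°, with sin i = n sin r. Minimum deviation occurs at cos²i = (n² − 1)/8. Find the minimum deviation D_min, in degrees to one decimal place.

cos²i = (1.77156 − 1)/8 = 0.09645; i = arccos(0.31056) = 71.907°.
sin r = sin 71.907°/1.331 = 0.71417; r = 45.575°.
D_min = 2·71.907° − 6·45.575° + 360° = 230.365°.

230.4°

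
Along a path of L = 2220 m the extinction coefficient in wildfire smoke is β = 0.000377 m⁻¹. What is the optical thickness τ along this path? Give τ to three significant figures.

0.837

τ = β·L = 0.000377 × 2220 = 0.8369.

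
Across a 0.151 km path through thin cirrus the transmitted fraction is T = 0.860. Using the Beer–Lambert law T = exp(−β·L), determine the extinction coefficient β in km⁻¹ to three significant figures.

0.999 km⁻¹

Beer–Lambert: T = exp(−βL) ⇒ β = −ln(T)/L = −ln(0.860)/0.151 = 0.1508/0.151 = 0.9988 km⁻¹.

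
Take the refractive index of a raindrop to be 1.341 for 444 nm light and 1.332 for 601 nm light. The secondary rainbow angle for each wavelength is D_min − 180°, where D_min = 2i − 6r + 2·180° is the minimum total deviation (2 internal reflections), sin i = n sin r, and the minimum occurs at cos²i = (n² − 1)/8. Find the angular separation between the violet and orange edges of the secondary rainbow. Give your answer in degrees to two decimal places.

2.34°

At 444 nm (n = 1.341): cos²i = 0.09979 → i = 71.586°, r = 45.034°, D_min = 232.966°, rainbow angle = 52.966°.
At 601 nm (n = 1.332): cos²i = 0.09678 → i = 71.875°, r = 45.520°, D_min = 230.628°, rainbow angle = 50.628°.
Angular width = |52.966° − 50.628°| = 2.337°.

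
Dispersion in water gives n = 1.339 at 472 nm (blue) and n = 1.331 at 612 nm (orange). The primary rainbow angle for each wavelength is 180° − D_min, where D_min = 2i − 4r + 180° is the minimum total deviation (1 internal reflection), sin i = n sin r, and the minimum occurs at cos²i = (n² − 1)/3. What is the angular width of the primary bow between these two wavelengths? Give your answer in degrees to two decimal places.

1.16°

At 472 nm (n = 1.339): cos²i = 0.26431 → i = 59.062°, r = 39.834°, D_min = 138.786°, rainbow angle = 41.214°.
At 612 nm (n = 1.331): cos²i = 0.25719 → i = 59.527°, r = 40.356°, D_min = 137.630°, rainbow angle = 42.370°.
Angular width = |41.214° − 42.370°| = 1.156°.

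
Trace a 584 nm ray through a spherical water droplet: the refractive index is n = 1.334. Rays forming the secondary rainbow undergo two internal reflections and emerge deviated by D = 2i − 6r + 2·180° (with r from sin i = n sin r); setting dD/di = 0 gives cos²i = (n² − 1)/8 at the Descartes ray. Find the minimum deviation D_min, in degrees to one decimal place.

cos²i = (1.77956 − 1)/8 = 0.09744; i = arccos(0.31216) = 71.810°.
sin r = sin 71.810°/1.334 = 0.71217; r = 45.411°.
D_min = 2·71.810° − 6·45.411° + 360° = 231.153°.

231.2°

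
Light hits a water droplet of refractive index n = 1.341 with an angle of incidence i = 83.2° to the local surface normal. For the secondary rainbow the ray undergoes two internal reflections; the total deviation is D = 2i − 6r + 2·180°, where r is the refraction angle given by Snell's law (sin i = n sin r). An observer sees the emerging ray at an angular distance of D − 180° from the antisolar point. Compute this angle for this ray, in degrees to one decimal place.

sin r = sin 83.2° / 1.341 = 0.9930/1.341 = 0.7405; r = 47.77°.
D = 2·83.2° − 6·47.77° + 2·180° = 166.40° − 286.63° + 360° = 239.77°.
Angle from antisolar point = D − 180° = 59.77°.

59.8°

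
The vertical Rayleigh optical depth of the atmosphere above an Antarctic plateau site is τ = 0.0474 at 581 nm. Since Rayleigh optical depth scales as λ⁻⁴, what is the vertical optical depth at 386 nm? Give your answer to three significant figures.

0.243

τ(386 nm) = τ(581 nm) × (581/386)⁴ = 0.0474 × (1.5052)⁴ = 0.0474 × 5.1328 = 0.2433.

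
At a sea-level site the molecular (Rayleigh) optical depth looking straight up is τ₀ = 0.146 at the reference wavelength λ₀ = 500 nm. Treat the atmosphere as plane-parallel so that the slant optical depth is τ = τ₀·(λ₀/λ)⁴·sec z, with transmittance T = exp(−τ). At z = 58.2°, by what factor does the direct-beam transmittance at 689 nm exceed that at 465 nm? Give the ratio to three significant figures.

1.34

Airmass: sec 58.2° = 1.8977.
τ(689 nm) = 0.146 × (500/689)⁴ × 1.8977 = 0.146 × 0.2773 × 1.8977 = 0.0768.
τ(465 nm) = 0.146 × (500/465)⁴ × 1.8977 = 0.146 × 1.3368 × 1.8977 = 0.3704.
T(689)/T(465) = exp(τ_B − τ_A) = exp(0.2935) = 1.3412.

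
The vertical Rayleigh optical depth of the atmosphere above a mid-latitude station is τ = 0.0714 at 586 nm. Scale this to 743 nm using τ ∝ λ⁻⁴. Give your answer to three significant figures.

0.0276

τ(743 nm) = τ(586 nm) × (586/743)⁴ = 0.0714 × (0.7887)⁴ = 0.0714 × 0.3869 = 0.0276.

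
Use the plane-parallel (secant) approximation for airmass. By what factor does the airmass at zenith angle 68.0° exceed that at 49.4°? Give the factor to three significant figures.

1.74

X(68.0°)/X(49.4°) = sec 68.0° / sec 49.4° = cos 49.4° / cos 68.0° = 0.6508/0.3746 = 1.7372.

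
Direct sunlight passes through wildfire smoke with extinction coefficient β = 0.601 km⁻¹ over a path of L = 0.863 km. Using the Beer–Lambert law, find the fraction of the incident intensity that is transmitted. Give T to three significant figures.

τ = β·L = 0.601 × 0.863 = 0.5187.
T = exp(−0.5187) = 0.5953.

0.595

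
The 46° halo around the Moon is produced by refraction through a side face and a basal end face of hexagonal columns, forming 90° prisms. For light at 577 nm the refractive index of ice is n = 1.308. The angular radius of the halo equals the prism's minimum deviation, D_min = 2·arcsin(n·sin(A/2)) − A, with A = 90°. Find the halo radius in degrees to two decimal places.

45.31°

n·sin(A/2) = 1.308 × sin 45° = 1.308 × 0.7071 = 0.9249.
D_min = 2·arcsin(0.9249) − 90° = 2 × 67.653° − 90° = 45.305°.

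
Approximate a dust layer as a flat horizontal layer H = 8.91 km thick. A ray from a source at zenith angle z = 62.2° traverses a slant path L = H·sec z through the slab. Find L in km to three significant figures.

sec z = 1/cos 62.2° = 2.1441.
L = 8.91 × 2.1441 = 19.104 km.

19.1 km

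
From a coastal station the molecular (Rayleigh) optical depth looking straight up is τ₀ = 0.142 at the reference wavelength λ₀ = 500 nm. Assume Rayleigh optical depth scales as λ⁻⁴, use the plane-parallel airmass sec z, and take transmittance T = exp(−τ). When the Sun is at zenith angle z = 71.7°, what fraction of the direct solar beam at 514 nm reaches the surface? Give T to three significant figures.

0.667

sec 71.7° = 3.1848.
τ = 0.142 × (500/514)⁴ × 3.1848 = 0.142 × 0.8954 × 3.1848 = 0.4049.
T = exp(−0.4049) = 0.6670.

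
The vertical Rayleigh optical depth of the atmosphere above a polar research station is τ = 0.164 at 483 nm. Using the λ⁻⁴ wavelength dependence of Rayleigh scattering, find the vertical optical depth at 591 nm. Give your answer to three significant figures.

τ(591 nm) = τ(483 nm) × (483/591)⁴ = 0.164 × (0.8173)⁴ = 0.164 × 0.4461 = 0.0732.

0.0732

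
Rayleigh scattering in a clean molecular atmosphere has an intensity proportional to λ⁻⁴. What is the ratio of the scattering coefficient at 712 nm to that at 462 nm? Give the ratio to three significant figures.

Rayleigh scattering ∝ λ⁻⁴, so the ratio of coefficients is the inverse fourth power of the wavelength ratio.
σ(712)/σ(462) = (462/712)⁴ = (0.6489)⁴ = 0.1773.

0.177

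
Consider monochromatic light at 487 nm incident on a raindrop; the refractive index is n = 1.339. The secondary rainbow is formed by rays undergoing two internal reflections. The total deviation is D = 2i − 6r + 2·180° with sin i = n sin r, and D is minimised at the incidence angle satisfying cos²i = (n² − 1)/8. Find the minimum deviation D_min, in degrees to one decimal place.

cos²i = (1.79292 − 1)/8 = 0.09912; i = arccos(0.31483) = 71.650°.
sin r = sin 71.650°/1.339 = 0.70885; r = 45.141°.
D_min = 2·71.650° − 6·45.141° + 360° = 232.451°.

232.5°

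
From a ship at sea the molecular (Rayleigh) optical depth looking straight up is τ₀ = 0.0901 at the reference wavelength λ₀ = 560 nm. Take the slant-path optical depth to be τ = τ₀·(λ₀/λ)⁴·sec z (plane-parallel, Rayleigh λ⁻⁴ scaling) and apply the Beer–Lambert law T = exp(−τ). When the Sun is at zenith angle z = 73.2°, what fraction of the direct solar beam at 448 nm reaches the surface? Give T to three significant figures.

sec 73.2° = 3.4598.
τ = 0.0901 × (560/448)⁴ × 3.4598 = 0.0901 × 2.4414 × 3.4598 = 0.7611.
T = exp(−0.7611) = 0.4672.

0.467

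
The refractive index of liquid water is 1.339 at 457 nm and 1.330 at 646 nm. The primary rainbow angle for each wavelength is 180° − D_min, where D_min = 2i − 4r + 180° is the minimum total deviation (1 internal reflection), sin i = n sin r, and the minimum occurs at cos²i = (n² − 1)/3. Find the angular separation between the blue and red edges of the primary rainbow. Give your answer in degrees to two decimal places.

At 457 nm (n = 1.339): cos²i = 0.26431 → i = 59.062°, r = 39.834°, D_min = 138.786°, rainbow angle = 41.214°.
At 646 nm (n = 1.330): cos²i = 0.25630 → i = 59.585°, r = 40.422°, D_min = 137.484°, rainbow angle = 42.516°.
Angular width = |41.214° − 42.516°| = 1.303°.

1.30°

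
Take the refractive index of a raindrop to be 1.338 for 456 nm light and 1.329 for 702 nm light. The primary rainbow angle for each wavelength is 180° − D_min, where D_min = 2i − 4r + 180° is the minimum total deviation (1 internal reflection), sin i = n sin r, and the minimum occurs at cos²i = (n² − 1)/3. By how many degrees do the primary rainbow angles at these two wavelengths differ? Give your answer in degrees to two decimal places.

1.31°

At 456 nm (n = 1.338): cos²i = 0.26341 → i = 59.120°, r = 39.899°, D_min = 138.643°, rainbow angle = 41.357°.
At 702 nm (n = 1.329): cos²i = 0.25541 → i = 59.643°, r = 40.487°, D_min = 137.337°, rainbow angle = 42.663°.
Angular width = |41.357° − 42.663°| = 1.307°.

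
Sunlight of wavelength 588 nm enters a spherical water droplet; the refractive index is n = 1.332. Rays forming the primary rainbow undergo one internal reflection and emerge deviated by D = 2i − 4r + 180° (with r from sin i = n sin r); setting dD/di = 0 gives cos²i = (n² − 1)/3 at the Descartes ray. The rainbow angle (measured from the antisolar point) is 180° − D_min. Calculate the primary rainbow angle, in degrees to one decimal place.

cos²i = (1.77422 − 1)/3 = 0.25807; i = arccos(0.50801) = 59.469°.
sin r = sin 59.469°/1.332 = 0.64666; r = 40.290°.
D_min = 2·59.469° − 4·40.290° + 180° = 137.776°.
Rainbow angle = 180° − D_min = 42.224°.

42.2°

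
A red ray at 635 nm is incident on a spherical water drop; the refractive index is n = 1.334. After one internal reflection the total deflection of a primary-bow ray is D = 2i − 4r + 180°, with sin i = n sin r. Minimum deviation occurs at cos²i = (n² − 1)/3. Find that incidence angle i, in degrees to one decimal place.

cos²i = (1.334² − 1)/3 = (1.77956 − 1)/3 = 0.25985.
cos i = 0.50976, so i = 59.352°.

59.4°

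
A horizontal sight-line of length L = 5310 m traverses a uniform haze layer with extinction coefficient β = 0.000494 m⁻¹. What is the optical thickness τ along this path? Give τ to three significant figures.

2.62

τ = β·L = 0.000494 × 5310 = 2.6231.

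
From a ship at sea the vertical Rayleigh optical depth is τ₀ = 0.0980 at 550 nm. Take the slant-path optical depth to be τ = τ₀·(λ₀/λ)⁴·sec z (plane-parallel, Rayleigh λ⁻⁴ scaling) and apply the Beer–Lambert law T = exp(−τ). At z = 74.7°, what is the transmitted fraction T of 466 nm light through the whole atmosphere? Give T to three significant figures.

0.486

sec 74.7° = 3.7897.
τ = 0.0980 × (550/466)⁴ × 3.7897 = 0.0980 × 1.9405 × 3.7897 = 0.7207.
T = exp(−0.7207) = 0.4864.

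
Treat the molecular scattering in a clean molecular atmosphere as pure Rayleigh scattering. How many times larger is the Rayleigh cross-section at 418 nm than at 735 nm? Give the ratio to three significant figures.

9.56

Rayleigh scattering ∝ λ⁻⁴, so the ratio of coefficients is the inverse fourth power of the wavelength ratio.
σ(418)/σ(735) = (735/418)⁴ = (1.7584)⁴ = 9.56.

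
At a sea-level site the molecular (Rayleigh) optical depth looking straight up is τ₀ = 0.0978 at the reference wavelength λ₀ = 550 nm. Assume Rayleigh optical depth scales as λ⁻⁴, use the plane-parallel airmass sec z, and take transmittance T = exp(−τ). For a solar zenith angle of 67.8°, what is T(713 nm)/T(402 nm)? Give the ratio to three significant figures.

2.26

Airmass: sec 67.8° = 2.6466.
τ(713 nm) = 0.0978 × (550/713)⁴ × 2.6466 = 0.0978 × 0.3541 × 2.6466 = 0.0916.
τ(402 nm) = 0.0978 × (550/402)⁴ × 2.6466 = 0.0978 × 3.5039 × 2.6466 = 0.9069.
T(713)/T(402) = exp(τ_B − τ_A) = exp(0.8153) = 2.2598.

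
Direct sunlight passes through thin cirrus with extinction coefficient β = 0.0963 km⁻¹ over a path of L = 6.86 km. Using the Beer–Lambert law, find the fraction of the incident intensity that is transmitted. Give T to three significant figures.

0.517

τ = β·L = 0.0963 × 6.86 = 0.6606.
T = exp(−0.6606) = 0.5165.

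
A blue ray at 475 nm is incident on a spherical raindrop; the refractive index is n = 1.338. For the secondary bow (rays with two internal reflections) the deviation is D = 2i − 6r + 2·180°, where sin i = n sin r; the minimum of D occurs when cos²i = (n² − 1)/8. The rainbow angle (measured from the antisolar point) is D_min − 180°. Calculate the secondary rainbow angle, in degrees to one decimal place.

cos²i = (1.79024 − 1)/8 = 0.09878; i = arccos(0.31429) = 71.682°.
sin r = sin 71.682°/1.338 = 0.70951; r = 45.195°.
D_min = 2·71.682° − 6·45.195° + 360° = 232.193°.
Rainbow angle = D_min − 180° = 52.193°.

52.2°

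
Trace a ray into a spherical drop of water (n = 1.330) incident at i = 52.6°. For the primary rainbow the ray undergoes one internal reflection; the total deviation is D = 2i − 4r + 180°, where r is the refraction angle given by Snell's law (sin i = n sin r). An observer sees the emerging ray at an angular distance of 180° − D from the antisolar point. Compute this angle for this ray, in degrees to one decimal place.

sin r = sin 52.6° / 1.330 = 0.7944/1.330 = 0.5973; r = 36.68°.
D = 2·52.6° − 4·36.68° + 180° = 105.20° − 146.71° + 180° = 138.49°.
Angle from antisolar point = 180° − D = 41.51°.

41.5°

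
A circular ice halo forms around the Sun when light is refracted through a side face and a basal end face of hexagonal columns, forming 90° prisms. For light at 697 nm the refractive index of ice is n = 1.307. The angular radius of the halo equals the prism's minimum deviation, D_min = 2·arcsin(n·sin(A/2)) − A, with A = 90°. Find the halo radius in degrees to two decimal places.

n·sin(A/2) = 1.307 × sin 45° = 1.307 × 0.7071 = 0.9242.
D_min = 2·arcsin(0.9242) − 90° = 2 × 67.546° − 90° = 45.093°.

45.09°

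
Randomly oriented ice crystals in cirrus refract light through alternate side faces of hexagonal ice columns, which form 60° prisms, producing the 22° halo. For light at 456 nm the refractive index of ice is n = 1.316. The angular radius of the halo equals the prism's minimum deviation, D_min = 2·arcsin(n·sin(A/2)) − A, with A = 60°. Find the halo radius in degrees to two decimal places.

22.30°

n·sin(A/2) = 1.316 × sin 30° = 1.316 × 0.5000 = 0.6580.
D_min = 2·arcsin(0.6580) − 60° = 2 × 41.148° − 60° = 22.295°.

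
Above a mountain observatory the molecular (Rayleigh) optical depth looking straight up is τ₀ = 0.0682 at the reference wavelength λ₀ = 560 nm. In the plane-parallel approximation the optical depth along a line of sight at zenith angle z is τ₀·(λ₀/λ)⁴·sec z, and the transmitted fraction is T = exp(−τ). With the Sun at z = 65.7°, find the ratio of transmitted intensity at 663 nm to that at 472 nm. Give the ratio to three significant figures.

Airmass: sec 65.7° = 2.4300.
τ(663 nm) = 0.0682 × (560/663)⁴ × 2.4300 = 0.0682 × 0.5090 × 2.4300 = 0.0844.
τ(472 nm) = 0.0682 × (560/472)⁴ × 2.4300 = 0.0682 × 1.9815 × 2.4300 = 0.3284.
T(663)/T(472) = exp(τ_B − τ_A) = exp(0.2440) = 1.2764.

1.28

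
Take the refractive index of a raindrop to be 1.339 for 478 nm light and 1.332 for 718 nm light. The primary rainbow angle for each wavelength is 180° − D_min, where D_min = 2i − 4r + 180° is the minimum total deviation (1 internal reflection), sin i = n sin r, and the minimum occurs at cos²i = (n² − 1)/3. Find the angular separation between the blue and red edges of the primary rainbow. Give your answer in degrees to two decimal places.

1.01°

At 478 nm (n = 1.339): cos²i = 0.26431 → i = 59.062°, r = 39.834°, D_min = 138.786°, rainbow angle = 41.214°.
At 718 nm (n = 1.332): cos²i = 0.25807 → i = 59.469°, r = 40.290°, D_min = 137.776°, rainbow angle = 42.224°.
Angular width = |41.214° − 42.224°| = 1.010°.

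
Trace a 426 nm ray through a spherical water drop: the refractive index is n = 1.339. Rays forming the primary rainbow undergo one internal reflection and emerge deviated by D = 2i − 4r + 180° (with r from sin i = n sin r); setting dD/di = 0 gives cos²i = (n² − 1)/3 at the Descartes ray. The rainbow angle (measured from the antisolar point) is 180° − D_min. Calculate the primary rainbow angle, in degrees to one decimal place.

41.2°

cos²i = (1.79292 − 1)/3 = 0.26431; i = arccos(0.51411) = 59.062°.
sin r = sin 59.062°/1.339 = 0.64057; r = 39.834°.
D_min = 2·59.062° − 4·39.834° + 180° = 138.786°.
Rainbow angle = 180° − D_min = 41.214°.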